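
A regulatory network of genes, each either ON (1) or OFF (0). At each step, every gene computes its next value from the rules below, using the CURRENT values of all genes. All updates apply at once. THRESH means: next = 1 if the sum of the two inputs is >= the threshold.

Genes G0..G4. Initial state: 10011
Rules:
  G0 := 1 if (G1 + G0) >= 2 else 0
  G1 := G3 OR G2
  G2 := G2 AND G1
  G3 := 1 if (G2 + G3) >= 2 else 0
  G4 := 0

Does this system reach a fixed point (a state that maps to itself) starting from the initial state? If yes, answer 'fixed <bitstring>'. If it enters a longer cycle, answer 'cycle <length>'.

Step 0: 10011
Step 1: G0=(0+1>=2)=0 G1=G3|G2=1|0=1 G2=G2&G1=0&0=0 G3=(0+1>=2)=0 G4=0(const) -> 01000
Step 2: G0=(1+0>=2)=0 G1=G3|G2=0|0=0 G2=G2&G1=0&1=0 G3=(0+0>=2)=0 G4=0(const) -> 00000
Step 3: G0=(0+0>=2)=0 G1=G3|G2=0|0=0 G2=G2&G1=0&0=0 G3=(0+0>=2)=0 G4=0(const) -> 00000
Fixed point reached at step 2: 00000

Answer: fixed 00000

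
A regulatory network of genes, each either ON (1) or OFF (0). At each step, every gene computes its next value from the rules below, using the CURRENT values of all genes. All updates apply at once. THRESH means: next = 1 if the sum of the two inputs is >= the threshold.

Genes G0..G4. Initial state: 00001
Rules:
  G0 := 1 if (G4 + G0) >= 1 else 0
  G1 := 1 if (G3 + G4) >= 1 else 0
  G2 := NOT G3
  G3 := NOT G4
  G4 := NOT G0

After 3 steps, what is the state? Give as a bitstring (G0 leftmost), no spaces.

Step 1: G0=(1+0>=1)=1 G1=(0+1>=1)=1 G2=NOT G3=NOT 0=1 G3=NOT G4=NOT 1=0 G4=NOT G0=NOT 0=1 -> 11101
Step 2: G0=(1+1>=1)=1 G1=(0+1>=1)=1 G2=NOT G3=NOT 0=1 G3=NOT G4=NOT 1=0 G4=NOT G0=NOT 1=0 -> 11100
Step 3: G0=(0+1>=1)=1 G1=(0+0>=1)=0 G2=NOT G3=NOT 0=1 G3=NOT G4=NOT 0=1 G4=NOT G0=NOT 1=0 -> 10110

10110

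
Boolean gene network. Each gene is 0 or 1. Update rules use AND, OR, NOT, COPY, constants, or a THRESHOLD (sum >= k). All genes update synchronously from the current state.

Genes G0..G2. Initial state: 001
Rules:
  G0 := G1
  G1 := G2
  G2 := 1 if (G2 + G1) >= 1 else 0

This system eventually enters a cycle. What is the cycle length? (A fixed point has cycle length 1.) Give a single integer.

Answer: 1

Derivation:
Step 0: 001
Step 1: G0=G1=0 G1=G2=1 G2=(1+0>=1)=1 -> 011
Step 2: G0=G1=1 G1=G2=1 G2=(1+1>=1)=1 -> 111
Step 3: G0=G1=1 G1=G2=1 G2=(1+1>=1)=1 -> 111
State from step 3 equals state from step 2 -> cycle length 1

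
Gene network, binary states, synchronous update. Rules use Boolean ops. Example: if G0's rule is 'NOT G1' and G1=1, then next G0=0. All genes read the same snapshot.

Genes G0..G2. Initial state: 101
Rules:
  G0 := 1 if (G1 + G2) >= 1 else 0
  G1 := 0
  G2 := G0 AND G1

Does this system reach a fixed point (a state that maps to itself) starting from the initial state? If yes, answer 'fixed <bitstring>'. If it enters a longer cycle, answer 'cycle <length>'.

Step 0: 101
Step 1: G0=(0+1>=1)=1 G1=0(const) G2=G0&G1=1&0=0 -> 100
Step 2: G0=(0+0>=1)=0 G1=0(const) G2=G0&G1=1&0=0 -> 000
Step 3: G0=(0+0>=1)=0 G1=0(const) G2=G0&G1=0&0=0 -> 000
Fixed point reached at step 2: 000

Answer: fixed 000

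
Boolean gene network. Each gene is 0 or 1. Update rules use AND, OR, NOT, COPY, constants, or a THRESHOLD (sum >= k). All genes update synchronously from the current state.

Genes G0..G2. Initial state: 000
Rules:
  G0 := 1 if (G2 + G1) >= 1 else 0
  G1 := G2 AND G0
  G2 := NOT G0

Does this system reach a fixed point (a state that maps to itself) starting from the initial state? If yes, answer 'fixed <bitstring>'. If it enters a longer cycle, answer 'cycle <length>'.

Step 0: 000
Step 1: G0=(0+0>=1)=0 G1=G2&G0=0&0=0 G2=NOT G0=NOT 0=1 -> 001
Step 2: G0=(1+0>=1)=1 G1=G2&G0=1&0=0 G2=NOT G0=NOT 0=1 -> 101
Step 3: G0=(1+0>=1)=1 G1=G2&G0=1&1=1 G2=NOT G0=NOT 1=0 -> 110
Step 4: G0=(0+1>=1)=1 G1=G2&G0=0&1=0 G2=NOT G0=NOT 1=0 -> 100
Step 5: G0=(0+0>=1)=0 G1=G2&G0=0&1=0 G2=NOT G0=NOT 1=0 -> 000
Cycle of length 5 starting at step 0 -> no fixed point

Answer: cycle 5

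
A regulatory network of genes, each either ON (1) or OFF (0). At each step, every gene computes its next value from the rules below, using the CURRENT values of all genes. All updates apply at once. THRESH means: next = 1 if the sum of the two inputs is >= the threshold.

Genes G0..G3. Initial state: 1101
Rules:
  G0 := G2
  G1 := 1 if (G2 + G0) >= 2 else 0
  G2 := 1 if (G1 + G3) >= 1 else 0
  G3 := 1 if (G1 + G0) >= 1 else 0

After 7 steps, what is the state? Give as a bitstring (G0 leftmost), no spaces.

Step 1: G0=G2=0 G1=(0+1>=2)=0 G2=(1+1>=1)=1 G3=(1+1>=1)=1 -> 0011
Step 2: G0=G2=1 G1=(1+0>=2)=0 G2=(0+1>=1)=1 G3=(0+0>=1)=0 -> 1010
Step 3: G0=G2=1 G1=(1+1>=2)=1 G2=(0+0>=1)=0 G3=(0+1>=1)=1 -> 1101
Step 4: G0=G2=0 G1=(0+1>=2)=0 G2=(1+1>=1)=1 G3=(1+1>=1)=1 -> 0011
Step 5: G0=G2=1 G1=(1+0>=2)=0 G2=(0+1>=1)=1 G3=(0+0>=1)=0 -> 1010
Step 6: G0=G2=1 G1=(1+1>=2)=1 G2=(0+0>=1)=0 G3=(0+1>=1)=1 -> 1101
Step 7: G0=G2=0 G1=(0+1>=2)=0 G2=(1+1>=1)=1 G3=(1+1>=1)=1 -> 0011

0011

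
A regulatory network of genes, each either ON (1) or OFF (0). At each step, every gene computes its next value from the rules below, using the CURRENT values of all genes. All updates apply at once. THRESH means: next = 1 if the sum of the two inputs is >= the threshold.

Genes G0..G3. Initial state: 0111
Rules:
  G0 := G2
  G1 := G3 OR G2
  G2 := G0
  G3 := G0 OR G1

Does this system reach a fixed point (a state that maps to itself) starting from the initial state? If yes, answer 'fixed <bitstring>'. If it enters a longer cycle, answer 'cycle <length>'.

Step 0: 0111
Step 1: G0=G2=1 G1=G3|G2=1|1=1 G2=G0=0 G3=G0|G1=0|1=1 -> 1101
Step 2: G0=G2=0 G1=G3|G2=1|0=1 G2=G0=1 G3=G0|G1=1|1=1 -> 0111
Cycle of length 2 starting at step 0 -> no fixed point

Answer: cycle 2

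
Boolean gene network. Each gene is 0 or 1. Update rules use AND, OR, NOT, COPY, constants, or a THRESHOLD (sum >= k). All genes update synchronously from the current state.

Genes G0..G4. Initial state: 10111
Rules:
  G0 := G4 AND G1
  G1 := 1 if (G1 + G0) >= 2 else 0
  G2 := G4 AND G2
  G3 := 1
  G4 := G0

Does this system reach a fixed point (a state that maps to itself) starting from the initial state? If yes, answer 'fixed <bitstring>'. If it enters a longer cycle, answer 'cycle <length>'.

Step 0: 10111
Step 1: G0=G4&G1=1&0=0 G1=(0+1>=2)=0 G2=G4&G2=1&1=1 G3=1(const) G4=G0=1 -> 00111
Step 2: G0=G4&G1=1&0=0 G1=(0+0>=2)=0 G2=G4&G2=1&1=1 G3=1(const) G4=G0=0 -> 00110
Step 3: G0=G4&G1=0&0=0 G1=(0+0>=2)=0 G2=G4&G2=0&1=0 G3=1(const) G4=G0=0 -> 00010
Step 4: G0=G4&G1=0&0=0 G1=(0+0>=2)=0 G2=G4&G2=0&0=0 G3=1(const) G4=G0=0 -> 00010
Fixed point reached at step 3: 00010

Answer: fixed 00010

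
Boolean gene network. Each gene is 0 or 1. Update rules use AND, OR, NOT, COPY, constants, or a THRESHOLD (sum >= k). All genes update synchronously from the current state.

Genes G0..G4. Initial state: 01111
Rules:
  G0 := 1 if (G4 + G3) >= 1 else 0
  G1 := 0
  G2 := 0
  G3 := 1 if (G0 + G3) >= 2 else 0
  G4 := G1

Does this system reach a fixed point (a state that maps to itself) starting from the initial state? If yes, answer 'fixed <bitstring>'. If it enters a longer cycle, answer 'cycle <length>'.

Answer: fixed 00000

Derivation:
Step 0: 01111
Step 1: G0=(1+1>=1)=1 G1=0(const) G2=0(const) G3=(0+1>=2)=0 G4=G1=1 -> 10001
Step 2: G0=(1+0>=1)=1 G1=0(const) G2=0(const) G3=(1+0>=2)=0 G4=G1=0 -> 10000
Step 3: G0=(0+0>=1)=0 G1=0(const) G2=0(const) G3=(1+0>=2)=0 G4=G1=0 -> 00000
Step 4: G0=(0+0>=1)=0 G1=0(const) G2=0(const) G3=(0+0>=2)=0 G4=G1=0 -> 00000
Fixed point reached at step 3: 00000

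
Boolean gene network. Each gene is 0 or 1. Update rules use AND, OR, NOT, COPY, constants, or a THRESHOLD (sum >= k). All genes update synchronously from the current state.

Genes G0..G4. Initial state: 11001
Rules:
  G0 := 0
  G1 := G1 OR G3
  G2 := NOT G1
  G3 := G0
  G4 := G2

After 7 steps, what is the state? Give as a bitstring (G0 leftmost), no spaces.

Step 1: G0=0(const) G1=G1|G3=1|0=1 G2=NOT G1=NOT 1=0 G3=G0=1 G4=G2=0 -> 01010
Step 2: G0=0(const) G1=G1|G3=1|1=1 G2=NOT G1=NOT 1=0 G3=G0=0 G4=G2=0 -> 01000
Step 3: G0=0(const) G1=G1|G3=1|0=1 G2=NOT G1=NOT 1=0 G3=G0=0 G4=G2=0 -> 01000
Step 4: G0=0(const) G1=G1|G3=1|0=1 G2=NOT G1=NOT 1=0 G3=G0=0 G4=G2=0 -> 01000
Step 5: G0=0(const) G1=G1|G3=1|0=1 G2=NOT G1=NOT 1=0 G3=G0=0 G4=G2=0 -> 01000
Step 6: G0=0(const) G1=G1|G3=1|0=1 G2=NOT G1=NOT 1=0 G3=G0=0 G4=G2=0 -> 01000
Step 7: G0=0(const) G1=G1|G3=1|0=1 G2=NOT G1=NOT 1=0 G3=G0=0 G4=G2=0 -> 01000

01000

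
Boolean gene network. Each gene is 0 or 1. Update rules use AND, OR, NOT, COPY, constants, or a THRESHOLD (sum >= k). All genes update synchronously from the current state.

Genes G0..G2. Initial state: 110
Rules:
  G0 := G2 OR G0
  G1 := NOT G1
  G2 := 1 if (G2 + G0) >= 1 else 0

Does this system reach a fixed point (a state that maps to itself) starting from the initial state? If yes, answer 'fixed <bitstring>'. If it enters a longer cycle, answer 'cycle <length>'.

Step 0: 110
Step 1: G0=G2|G0=0|1=1 G1=NOT G1=NOT 1=0 G2=(0+1>=1)=1 -> 101
Step 2: G0=G2|G0=1|1=1 G1=NOT G1=NOT 0=1 G2=(1+1>=1)=1 -> 111
Step 3: G0=G2|G0=1|1=1 G1=NOT G1=NOT 1=0 G2=(1+1>=1)=1 -> 101
Cycle of length 2 starting at step 1 -> no fixed point

Answer: cycle 2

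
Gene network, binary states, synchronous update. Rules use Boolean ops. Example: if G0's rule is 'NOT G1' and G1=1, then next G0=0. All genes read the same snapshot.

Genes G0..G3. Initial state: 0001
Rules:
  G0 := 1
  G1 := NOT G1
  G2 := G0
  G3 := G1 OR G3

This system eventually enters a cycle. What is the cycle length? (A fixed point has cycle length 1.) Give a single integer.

Answer: 2

Derivation:
Step 0: 0001
Step 1: G0=1(const) G1=NOT G1=NOT 0=1 G2=G0=0 G3=G1|G3=0|1=1 -> 1101
Step 2: G0=1(const) G1=NOT G1=NOT 1=0 G2=G0=1 G3=G1|G3=1|1=1 -> 1011
Step 3: G0=1(const) G1=NOT G1=NOT 0=1 G2=G0=1 G3=G1|G3=0|1=1 -> 1111
Step 4: G0=1(const) G1=NOT G1=NOT 1=0 G2=G0=1 G3=G1|G3=1|1=1 -> 1011
State from step 4 equals state from step 2 -> cycle length 2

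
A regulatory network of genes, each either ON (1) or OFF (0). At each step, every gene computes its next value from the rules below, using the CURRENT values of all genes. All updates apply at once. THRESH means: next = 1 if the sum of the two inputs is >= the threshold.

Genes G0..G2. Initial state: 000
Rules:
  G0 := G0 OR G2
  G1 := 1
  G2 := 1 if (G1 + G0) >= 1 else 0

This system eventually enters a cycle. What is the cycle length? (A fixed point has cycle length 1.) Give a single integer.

Step 0: 000
Step 1: G0=G0|G2=0|0=0 G1=1(const) G2=(0+0>=1)=0 -> 010
Step 2: G0=G0|G2=0|0=0 G1=1(const) G2=(1+0>=1)=1 -> 011
Step 3: G0=G0|G2=0|1=1 G1=1(const) G2=(1+0>=1)=1 -> 111
Step 4: G0=G0|G2=1|1=1 G1=1(const) G2=(1+1>=1)=1 -> 111
State from step 4 equals state from step 3 -> cycle length 1

Answer: 1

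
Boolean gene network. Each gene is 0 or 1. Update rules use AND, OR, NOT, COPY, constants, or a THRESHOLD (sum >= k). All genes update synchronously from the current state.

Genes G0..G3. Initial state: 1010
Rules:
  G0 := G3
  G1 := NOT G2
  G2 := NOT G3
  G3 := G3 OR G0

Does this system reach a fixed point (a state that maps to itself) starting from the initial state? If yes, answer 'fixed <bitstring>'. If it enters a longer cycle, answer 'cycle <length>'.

Step 0: 1010
Step 1: G0=G3=0 G1=NOT G2=NOT 1=0 G2=NOT G3=NOT 0=1 G3=G3|G0=0|1=1 -> 0011
Step 2: G0=G3=1 G1=NOT G2=NOT 1=0 G2=NOT G3=NOT 1=0 G3=G3|G0=1|0=1 -> 1001
Step 3: G0=G3=1 G1=NOT G2=NOT 0=1 G2=NOT G3=NOT 1=0 G3=G3|G0=1|1=1 -> 1101
Step 4: G0=G3=1 G1=NOT G2=NOT 0=1 G2=NOT G3=NOT 1=0 G3=G3|G0=1|1=1 -> 1101
Fixed point reached at step 3: 1101

Answer: fixed 1101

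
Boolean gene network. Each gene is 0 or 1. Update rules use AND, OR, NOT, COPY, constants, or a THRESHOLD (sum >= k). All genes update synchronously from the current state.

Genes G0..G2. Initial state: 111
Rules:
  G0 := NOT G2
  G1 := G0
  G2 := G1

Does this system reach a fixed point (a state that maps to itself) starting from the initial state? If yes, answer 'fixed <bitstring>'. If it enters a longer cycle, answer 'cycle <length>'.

Answer: cycle 6

Derivation:
Step 0: 111
Step 1: G0=NOT G2=NOT 1=0 G1=G0=1 G2=G1=1 -> 011
Step 2: G0=NOT G2=NOT 1=0 G1=G0=0 G2=G1=1 -> 001
Step 3: G0=NOT G2=NOT 1=0 G1=G0=0 G2=G1=0 -> 000
Step 4: G0=NOT G2=NOT 0=1 G1=G0=0 G2=G1=0 -> 100
Step 5: G0=NOT G2=NOT 0=1 G1=G0=1 G2=G1=0 -> 110
Step 6: G0=NOT G2=NOT 0=1 G1=G0=1 G2=G1=1 -> 111
Cycle of length 6 starting at step 0 -> no fixed point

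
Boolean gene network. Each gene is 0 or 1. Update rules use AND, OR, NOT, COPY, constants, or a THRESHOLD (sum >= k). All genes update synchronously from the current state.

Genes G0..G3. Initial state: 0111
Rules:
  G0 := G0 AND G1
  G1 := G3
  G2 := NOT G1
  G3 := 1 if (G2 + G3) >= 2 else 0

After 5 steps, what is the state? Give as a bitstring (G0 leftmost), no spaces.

Step 1: G0=G0&G1=0&1=0 G1=G3=1 G2=NOT G1=NOT 1=0 G3=(1+1>=2)=1 -> 0101
Step 2: G0=G0&G1=0&1=0 G1=G3=1 G2=NOT G1=NOT 1=0 G3=(0+1>=2)=0 -> 0100
Step 3: G0=G0&G1=0&1=0 G1=G3=0 G2=NOT G1=NOT 1=0 G3=(0+0>=2)=0 -> 0000
Step 4: G0=G0&G1=0&0=0 G1=G3=0 G2=NOT G1=NOT 0=1 G3=(0+0>=2)=0 -> 0010
Step 5: G0=G0&G1=0&0=0 G1=G3=0 G2=NOT G1=NOT 0=1 G3=(1+0>=2)=0 -> 0010

0010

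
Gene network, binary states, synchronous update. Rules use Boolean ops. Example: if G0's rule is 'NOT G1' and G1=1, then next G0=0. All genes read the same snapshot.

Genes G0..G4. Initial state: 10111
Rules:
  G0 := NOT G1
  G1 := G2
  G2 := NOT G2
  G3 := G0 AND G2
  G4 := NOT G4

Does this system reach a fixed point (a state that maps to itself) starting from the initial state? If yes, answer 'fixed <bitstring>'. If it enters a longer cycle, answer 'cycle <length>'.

Answer: cycle 2

Derivation:
Step 0: 10111
Step 1: G0=NOT G1=NOT 0=1 G1=G2=1 G2=NOT G2=NOT 1=0 G3=G0&G2=1&1=1 G4=NOT G4=NOT 1=0 -> 11010
Step 2: G0=NOT G1=NOT 1=0 G1=G2=0 G2=NOT G2=NOT 0=1 G3=G0&G2=1&0=0 G4=NOT G4=NOT 0=1 -> 00101
Step 3: G0=NOT G1=NOT 0=1 G1=G2=1 G2=NOT G2=NOT 1=0 G3=G0&G2=0&1=0 G4=NOT G4=NOT 1=0 -> 11000
Step 4: G0=NOT G1=NOT 1=0 G1=G2=0 G2=NOT G2=NOT 0=1 G3=G0&G2=1&0=0 G4=NOT G4=NOT 0=1 -> 00101
Cycle of length 2 starting at step 2 -> no fixed point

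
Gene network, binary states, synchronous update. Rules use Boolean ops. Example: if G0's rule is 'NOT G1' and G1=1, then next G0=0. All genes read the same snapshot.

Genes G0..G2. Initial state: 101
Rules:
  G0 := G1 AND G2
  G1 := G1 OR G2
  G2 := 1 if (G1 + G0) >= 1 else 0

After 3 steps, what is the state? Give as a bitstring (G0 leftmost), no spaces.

Step 1: G0=G1&G2=0&1=0 G1=G1|G2=0|1=1 G2=(0+1>=1)=1 -> 011
Step 2: G0=G1&G2=1&1=1 G1=G1|G2=1|1=1 G2=(1+0>=1)=1 -> 111
Step 3: G0=G1&G2=1&1=1 G1=G1|G2=1|1=1 G2=(1+1>=1)=1 -> 111

111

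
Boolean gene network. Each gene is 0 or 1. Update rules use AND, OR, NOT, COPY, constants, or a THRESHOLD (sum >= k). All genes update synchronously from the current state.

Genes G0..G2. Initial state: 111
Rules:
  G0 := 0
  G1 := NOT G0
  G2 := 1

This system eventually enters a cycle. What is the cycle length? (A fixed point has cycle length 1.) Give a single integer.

Step 0: 111
Step 1: G0=0(const) G1=NOT G0=NOT 1=0 G2=1(const) -> 001
Step 2: G0=0(const) G1=NOT G0=NOT 0=1 G2=1(const) -> 011
Step 3: G0=0(const) G1=NOT G0=NOT 0=1 G2=1(const) -> 011
State from step 3 equals state from step 2 -> cycle length 1

Answer: 1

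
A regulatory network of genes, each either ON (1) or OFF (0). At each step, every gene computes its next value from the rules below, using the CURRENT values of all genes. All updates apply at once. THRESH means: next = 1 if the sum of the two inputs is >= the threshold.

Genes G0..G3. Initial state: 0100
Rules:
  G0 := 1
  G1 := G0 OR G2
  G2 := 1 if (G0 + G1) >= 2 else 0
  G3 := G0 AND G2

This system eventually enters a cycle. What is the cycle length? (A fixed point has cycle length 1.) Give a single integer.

Step 0: 0100
Step 1: G0=1(const) G1=G0|G2=0|0=0 G2=(0+1>=2)=0 G3=G0&G2=0&0=0 -> 1000
Step 2: G0=1(const) G1=G0|G2=1|0=1 G2=(1+0>=2)=0 G3=G0&G2=1&0=0 -> 1100
Step 3: G0=1(const) G1=G0|G2=1|0=1 G2=(1+1>=2)=1 G3=G0&G2=1&0=0 -> 1110
Step 4: G0=1(const) G1=G0|G2=1|1=1 G2=(1+1>=2)=1 G3=G0&G2=1&1=1 -> 1111
Step 5: G0=1(const) G1=G0|G2=1|1=1 G2=(1+1>=2)=1 G3=G0&G2=1&1=1 -> 1111
State from step 5 equals state from step 4 -> cycle length 1

Answer: 1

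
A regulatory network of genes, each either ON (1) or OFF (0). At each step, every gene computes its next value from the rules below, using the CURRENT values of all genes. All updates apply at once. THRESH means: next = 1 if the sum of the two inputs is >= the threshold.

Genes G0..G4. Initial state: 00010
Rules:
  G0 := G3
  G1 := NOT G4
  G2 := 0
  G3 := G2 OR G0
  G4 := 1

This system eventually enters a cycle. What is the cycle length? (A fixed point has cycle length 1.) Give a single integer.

Answer: 2

Derivation:
Step 0: 00010
Step 1: G0=G3=1 G1=NOT G4=NOT 0=1 G2=0(const) G3=G2|G0=0|0=0 G4=1(const) -> 11001
Step 2: G0=G3=0 G1=NOT G4=NOT 1=0 G2=0(const) G3=G2|G0=0|1=1 G4=1(const) -> 00011
Step 3: G0=G3=1 G1=NOT G4=NOT 1=0 G2=0(const) G3=G2|G0=0|0=0 G4=1(const) -> 10001
Step 4: G0=G3=0 G1=NOT G4=NOT 1=0 G2=0(const) G3=G2|G0=0|1=1 G4=1(const) -> 00011
State from step 4 equals state from step 2 -> cycle length 2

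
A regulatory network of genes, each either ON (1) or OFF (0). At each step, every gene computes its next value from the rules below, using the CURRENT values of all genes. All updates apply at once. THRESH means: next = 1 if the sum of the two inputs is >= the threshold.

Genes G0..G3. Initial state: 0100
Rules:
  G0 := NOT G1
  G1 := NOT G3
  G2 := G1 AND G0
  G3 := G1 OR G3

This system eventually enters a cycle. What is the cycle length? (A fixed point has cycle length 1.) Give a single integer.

Step 0: 0100
Step 1: G0=NOT G1=NOT 1=0 G1=NOT G3=NOT 0=1 G2=G1&G0=1&0=0 G3=G1|G3=1|0=1 -> 0101
Step 2: G0=NOT G1=NOT 1=0 G1=NOT G3=NOT 1=0 G2=G1&G0=1&0=0 G3=G1|G3=1|1=1 -> 0001
Step 3: G0=NOT G1=NOT 0=1 G1=NOT G3=NOT 1=0 G2=G1&G0=0&0=0 G3=G1|G3=0|1=1 -> 1001
Step 4: G0=NOT G1=NOT 0=1 G1=NOT G3=NOT 1=0 G2=G1&G0=0&1=0 G3=G1|G3=0|1=1 -> 1001
State from step 4 equals state from step 3 -> cycle length 1

Answer: 1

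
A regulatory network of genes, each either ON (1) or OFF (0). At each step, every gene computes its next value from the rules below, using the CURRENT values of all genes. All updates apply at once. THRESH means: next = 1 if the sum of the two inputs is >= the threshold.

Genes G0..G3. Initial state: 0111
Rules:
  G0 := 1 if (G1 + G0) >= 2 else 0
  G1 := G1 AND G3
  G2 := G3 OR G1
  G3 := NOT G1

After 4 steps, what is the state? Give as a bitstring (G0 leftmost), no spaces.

Step 1: G0=(1+0>=2)=0 G1=G1&G3=1&1=1 G2=G3|G1=1|1=1 G3=NOT G1=NOT 1=0 -> 0110
Step 2: G0=(1+0>=2)=0 G1=G1&G3=1&0=0 G2=G3|G1=0|1=1 G3=NOT G1=NOT 1=0 -> 0010
Step 3: G0=(0+0>=2)=0 G1=G1&G3=0&0=0 G2=G3|G1=0|0=0 G3=NOT G1=NOT 0=1 -> 0001
Step 4: G0=(0+0>=2)=0 G1=G1&G3=0&1=0 G2=G3|G1=1|0=1 G3=NOT G1=NOT 0=1 -> 0011

0011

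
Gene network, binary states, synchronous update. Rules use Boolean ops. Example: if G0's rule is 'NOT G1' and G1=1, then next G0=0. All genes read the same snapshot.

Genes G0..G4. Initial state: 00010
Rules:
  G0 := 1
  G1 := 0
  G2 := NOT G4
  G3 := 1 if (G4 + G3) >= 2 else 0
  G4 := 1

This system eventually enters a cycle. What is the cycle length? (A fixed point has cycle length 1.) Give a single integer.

Step 0: 00010
Step 1: G0=1(const) G1=0(const) G2=NOT G4=NOT 0=1 G3=(0+1>=2)=0 G4=1(const) -> 10101
Step 2: G0=1(const) G1=0(const) G2=NOT G4=NOT 1=0 G3=(1+0>=2)=0 G4=1(const) -> 10001
Step 3: G0=1(const) G1=0(const) G2=NOT G4=NOT 1=0 G3=(1+0>=2)=0 G4=1(const) -> 10001
State from step 3 equals state from step 2 -> cycle length 1

Answer: 1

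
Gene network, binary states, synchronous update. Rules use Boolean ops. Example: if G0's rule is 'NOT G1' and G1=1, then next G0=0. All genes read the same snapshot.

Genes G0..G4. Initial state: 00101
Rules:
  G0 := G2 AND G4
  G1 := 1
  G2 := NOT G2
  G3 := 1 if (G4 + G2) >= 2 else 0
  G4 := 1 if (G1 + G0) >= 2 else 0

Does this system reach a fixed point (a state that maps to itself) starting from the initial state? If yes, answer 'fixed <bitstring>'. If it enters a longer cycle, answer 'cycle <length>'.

Answer: cycle 2

Derivation:
Step 0: 00101
Step 1: G0=G2&G4=1&1=1 G1=1(const) G2=NOT G2=NOT 1=0 G3=(1+1>=2)=1 G4=(0+0>=2)=0 -> 11010
Step 2: G0=G2&G4=0&0=0 G1=1(const) G2=NOT G2=NOT 0=1 G3=(0+0>=2)=0 G4=(1+1>=2)=1 -> 01101
Step 3: G0=G2&G4=1&1=1 G1=1(const) G2=NOT G2=NOT 1=0 G3=(1+1>=2)=1 G4=(1+0>=2)=0 -> 11010
Cycle of length 2 starting at step 1 -> no fixed point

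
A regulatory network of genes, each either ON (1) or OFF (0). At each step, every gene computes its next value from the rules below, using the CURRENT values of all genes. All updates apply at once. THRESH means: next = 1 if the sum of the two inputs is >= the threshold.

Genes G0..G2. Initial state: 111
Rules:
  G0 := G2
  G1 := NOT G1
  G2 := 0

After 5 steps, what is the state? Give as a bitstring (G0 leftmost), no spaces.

Step 1: G0=G2=1 G1=NOT G1=NOT 1=0 G2=0(const) -> 100
Step 2: G0=G2=0 G1=NOT G1=NOT 0=1 G2=0(const) -> 010
Step 3: G0=G2=0 G1=NOT G1=NOT 1=0 G2=0(const) -> 000
Step 4: G0=G2=0 G1=NOT G1=NOT 0=1 G2=0(const) -> 010
Step 5: G0=G2=0 G1=NOT G1=NOT 1=0 G2=0(const) -> 000

000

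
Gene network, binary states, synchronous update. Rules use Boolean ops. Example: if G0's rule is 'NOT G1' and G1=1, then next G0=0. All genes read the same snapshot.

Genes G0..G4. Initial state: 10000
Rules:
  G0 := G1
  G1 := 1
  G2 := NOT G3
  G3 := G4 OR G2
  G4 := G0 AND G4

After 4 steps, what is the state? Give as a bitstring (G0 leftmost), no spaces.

Step 1: G0=G1=0 G1=1(const) G2=NOT G3=NOT 0=1 G3=G4|G2=0|0=0 G4=G0&G4=1&0=0 -> 01100
Step 2: G0=G1=1 G1=1(const) G2=NOT G3=NOT 0=1 G3=G4|G2=0|1=1 G4=G0&G4=0&0=0 -> 11110
Step 3: G0=G1=1 G1=1(const) G2=NOT G3=NOT 1=0 G3=G4|G2=0|1=1 G4=G0&G4=1&0=0 -> 11010
Step 4: G0=G1=1 G1=1(const) G2=NOT G3=NOT 1=0 G3=G4|G2=0|0=0 G4=G0&G4=1&0=0 -> 11000

11000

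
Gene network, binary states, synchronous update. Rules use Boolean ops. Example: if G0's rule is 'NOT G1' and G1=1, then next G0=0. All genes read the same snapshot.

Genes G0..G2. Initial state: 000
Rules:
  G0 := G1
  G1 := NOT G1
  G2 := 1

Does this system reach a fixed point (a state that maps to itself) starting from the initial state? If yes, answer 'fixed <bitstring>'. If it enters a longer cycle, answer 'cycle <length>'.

Answer: cycle 2

Derivation:
Step 0: 000
Step 1: G0=G1=0 G1=NOT G1=NOT 0=1 G2=1(const) -> 011
Step 2: G0=G1=1 G1=NOT G1=NOT 1=0 G2=1(const) -> 101
Step 3: G0=G1=0 G1=NOT G1=NOT 0=1 G2=1(const) -> 011
Cycle of length 2 starting at step 1 -> no fixed point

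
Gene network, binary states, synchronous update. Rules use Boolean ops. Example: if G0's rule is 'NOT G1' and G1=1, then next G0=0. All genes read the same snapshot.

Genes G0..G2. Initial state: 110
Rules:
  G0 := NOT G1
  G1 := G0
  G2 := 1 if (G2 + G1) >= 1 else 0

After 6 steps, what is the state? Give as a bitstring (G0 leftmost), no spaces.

Step 1: G0=NOT G1=NOT 1=0 G1=G0=1 G2=(0+1>=1)=1 -> 011
Step 2: G0=NOT G1=NOT 1=0 G1=G0=0 G2=(1+1>=1)=1 -> 001
Step 3: G0=NOT G1=NOT 0=1 G1=G0=0 G2=(1+0>=1)=1 -> 101
Step 4: G0=NOT G1=NOT 0=1 G1=G0=1 G2=(1+0>=1)=1 -> 111
Step 5: G0=NOT G1=NOT 1=0 G1=G0=1 G2=(1+1>=1)=1 -> 011
Step 6: G0=NOT G1=NOT 1=0 G1=G0=0 G2=(1+1>=1)=1 -> 001

001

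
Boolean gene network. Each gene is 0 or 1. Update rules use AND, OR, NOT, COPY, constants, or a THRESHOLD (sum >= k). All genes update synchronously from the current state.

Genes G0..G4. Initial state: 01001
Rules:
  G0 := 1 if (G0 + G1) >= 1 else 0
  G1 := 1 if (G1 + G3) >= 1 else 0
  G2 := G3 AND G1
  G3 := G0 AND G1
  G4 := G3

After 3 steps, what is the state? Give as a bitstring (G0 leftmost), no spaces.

Step 1: G0=(0+1>=1)=1 G1=(1+0>=1)=1 G2=G3&G1=0&1=0 G3=G0&G1=0&1=0 G4=G3=0 -> 11000
Step 2: G0=(1+1>=1)=1 G1=(1+0>=1)=1 G2=G3&G1=0&1=0 G3=G0&G1=1&1=1 G4=G3=0 -> 11010
Step 3: G0=(1+1>=1)=1 G1=(1+1>=1)=1 G2=G3&G1=1&1=1 G3=G0&G1=1&1=1 G4=G3=1 -> 11111

11111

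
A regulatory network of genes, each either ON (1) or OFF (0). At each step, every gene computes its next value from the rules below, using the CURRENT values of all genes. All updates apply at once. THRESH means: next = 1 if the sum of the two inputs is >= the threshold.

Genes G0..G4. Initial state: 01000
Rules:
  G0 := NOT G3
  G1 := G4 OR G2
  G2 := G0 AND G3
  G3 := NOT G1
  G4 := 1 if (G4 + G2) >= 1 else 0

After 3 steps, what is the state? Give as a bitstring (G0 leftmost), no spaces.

Step 1: G0=NOT G3=NOT 0=1 G1=G4|G2=0|0=0 G2=G0&G3=0&0=0 G3=NOT G1=NOT 1=0 G4=(0+0>=1)=0 -> 10000
Step 2: G0=NOT G3=NOT 0=1 G1=G4|G2=0|0=0 G2=G0&G3=1&0=0 G3=NOT G1=NOT 0=1 G4=(0+0>=1)=0 -> 10010
Step 3: G0=NOT G3=NOT 1=0 G1=G4|G2=0|0=0 G2=G0&G3=1&1=1 G3=NOT G1=NOT 0=1 G4=(0+0>=1)=0 -> 00110

00110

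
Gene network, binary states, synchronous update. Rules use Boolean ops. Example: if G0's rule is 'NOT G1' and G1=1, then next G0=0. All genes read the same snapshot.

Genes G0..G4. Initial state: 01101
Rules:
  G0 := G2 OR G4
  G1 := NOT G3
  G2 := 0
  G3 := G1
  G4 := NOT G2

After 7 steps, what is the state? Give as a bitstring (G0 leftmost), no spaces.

Step 1: G0=G2|G4=1|1=1 G1=NOT G3=NOT 0=1 G2=0(const) G3=G1=1 G4=NOT G2=NOT 1=0 -> 11010
Step 2: G0=G2|G4=0|0=0 G1=NOT G3=NOT 1=0 G2=0(const) G3=G1=1 G4=NOT G2=NOT 0=1 -> 00011
Step 3: G0=G2|G4=0|1=1 G1=NOT G3=NOT 1=0 G2=0(const) G3=G1=0 G4=NOT G2=NOT 0=1 -> 10001
Step 4: G0=G2|G4=0|1=1 G1=NOT G3=NOT 0=1 G2=0(const) G3=G1=0 G4=NOT G2=NOT 0=1 -> 11001
Step 5: G0=G2|G4=0|1=1 G1=NOT G3=NOT 0=1 G2=0(const) G3=G1=1 G4=NOT G2=NOT 0=1 -> 11011
Step 6: G0=G2|G4=0|1=1 G1=NOT G3=NOT 1=0 G2=0(const) G3=G1=1 G4=NOT G2=NOT 0=1 -> 10011
Step 7: G0=G2|G4=0|1=1 G1=NOT G3=NOT 1=0 G2=0(const) G3=G1=0 G4=NOT G2=NOT 0=1 -> 10001

10001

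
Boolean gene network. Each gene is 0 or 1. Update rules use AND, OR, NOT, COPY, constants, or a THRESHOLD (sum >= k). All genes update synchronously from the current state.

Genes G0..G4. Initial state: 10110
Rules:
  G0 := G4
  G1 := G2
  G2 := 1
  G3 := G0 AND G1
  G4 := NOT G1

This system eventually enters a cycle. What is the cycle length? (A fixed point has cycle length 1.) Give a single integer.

Answer: 1

Derivation:
Step 0: 10110
Step 1: G0=G4=0 G1=G2=1 G2=1(const) G3=G0&G1=1&0=0 G4=NOT G1=NOT 0=1 -> 01101
Step 2: G0=G4=1 G1=G2=1 G2=1(const) G3=G0&G1=0&1=0 G4=NOT G1=NOT 1=0 -> 11100
Step 3: G0=G4=0 G1=G2=1 G2=1(const) G3=G0&G1=1&1=1 G4=NOT G1=NOT 1=0 -> 01110
Step 4: G0=G4=0 G1=G2=1 G2=1(const) G3=G0&G1=0&1=0 G4=NOT G1=NOT 1=0 -> 01100
Step 5: G0=G4=0 G1=G2=1 G2=1(const) G3=G0&G1=0&1=0 G4=NOT G1=NOT 1=0 -> 01100
State from step 5 equals state from step 4 -> cycle length 1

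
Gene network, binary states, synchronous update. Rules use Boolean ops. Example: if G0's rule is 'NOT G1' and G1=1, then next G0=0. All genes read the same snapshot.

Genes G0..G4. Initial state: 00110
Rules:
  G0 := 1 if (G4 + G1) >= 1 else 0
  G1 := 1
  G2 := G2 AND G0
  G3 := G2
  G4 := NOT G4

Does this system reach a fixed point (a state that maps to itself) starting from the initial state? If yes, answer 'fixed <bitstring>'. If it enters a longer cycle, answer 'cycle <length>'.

Answer: cycle 2

Derivation:
Step 0: 00110
Step 1: G0=(0+0>=1)=0 G1=1(const) G2=G2&G0=1&0=0 G3=G2=1 G4=NOT G4=NOT 0=1 -> 01011
Step 2: G0=(1+1>=1)=1 G1=1(const) G2=G2&G0=0&0=0 G3=G2=0 G4=NOT G4=NOT 1=0 -> 11000
Step 3: G0=(0+1>=1)=1 G1=1(const) G2=G2&G0=0&1=0 G3=G2=0 G4=NOT G4=NOT 0=1 -> 11001
Step 4: G0=(1+1>=1)=1 G1=1(const) G2=G2&G0=0&1=0 G3=G2=0 G4=NOT G4=NOT 1=0 -> 11000
Cycle of length 2 starting at step 2 -> no fixed point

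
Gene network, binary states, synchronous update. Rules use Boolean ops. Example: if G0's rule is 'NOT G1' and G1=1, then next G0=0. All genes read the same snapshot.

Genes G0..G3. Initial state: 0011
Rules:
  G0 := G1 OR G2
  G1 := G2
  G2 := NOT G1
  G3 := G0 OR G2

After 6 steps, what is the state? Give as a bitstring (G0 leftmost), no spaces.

Step 1: G0=G1|G2=0|1=1 G1=G2=1 G2=NOT G1=NOT 0=1 G3=G0|G2=0|1=1 -> 1111
Step 2: G0=G1|G2=1|1=1 G1=G2=1 G2=NOT G1=NOT 1=0 G3=G0|G2=1|1=1 -> 1101
Step 3: G0=G1|G2=1|0=1 G1=G2=0 G2=NOT G1=NOT 1=0 G3=G0|G2=1|0=1 -> 1001
Step 4: G0=G1|G2=0|0=0 G1=G2=0 G2=NOT G1=NOT 0=1 G3=G0|G2=1|0=1 -> 0011
Step 5: G0=G1|G2=0|1=1 G1=G2=1 G2=NOT G1=NOT 0=1 G3=G0|G2=0|1=1 -> 1111
Step 6: G0=G1|G2=1|1=1 G1=G2=1 G2=NOT G1=NOT 1=0 G3=G0|G2=1|1=1 -> 1101

1101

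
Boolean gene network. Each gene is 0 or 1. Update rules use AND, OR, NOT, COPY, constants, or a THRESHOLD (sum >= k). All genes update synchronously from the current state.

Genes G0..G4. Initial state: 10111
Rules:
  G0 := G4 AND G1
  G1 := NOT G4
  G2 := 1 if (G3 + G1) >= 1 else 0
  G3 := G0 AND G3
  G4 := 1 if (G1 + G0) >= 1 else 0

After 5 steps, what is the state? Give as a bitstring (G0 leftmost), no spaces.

Step 1: G0=G4&G1=1&0=0 G1=NOT G4=NOT 1=0 G2=(1+0>=1)=1 G3=G0&G3=1&1=1 G4=(0+1>=1)=1 -> 00111
Step 2: G0=G4&G1=1&0=0 G1=NOT G4=NOT 1=0 G2=(1+0>=1)=1 G3=G0&G3=0&1=0 G4=(0+0>=1)=0 -> 00100
Step 3: G0=G4&G1=0&0=0 G1=NOT G4=NOT 0=1 G2=(0+0>=1)=0 G3=G0&G3=0&0=0 G4=(0+0>=1)=0 -> 01000
Step 4: G0=G4&G1=0&1=0 G1=NOT G4=NOT 0=1 G2=(0+1>=1)=1 G3=G0&G3=0&0=0 G4=(1+0>=1)=1 -> 01101
Step 5: G0=G4&G1=1&1=1 G1=NOT G4=NOT 1=0 G2=(0+1>=1)=1 G3=G0&G3=0&0=0 G4=(1+0>=1)=1 -> 10101

10101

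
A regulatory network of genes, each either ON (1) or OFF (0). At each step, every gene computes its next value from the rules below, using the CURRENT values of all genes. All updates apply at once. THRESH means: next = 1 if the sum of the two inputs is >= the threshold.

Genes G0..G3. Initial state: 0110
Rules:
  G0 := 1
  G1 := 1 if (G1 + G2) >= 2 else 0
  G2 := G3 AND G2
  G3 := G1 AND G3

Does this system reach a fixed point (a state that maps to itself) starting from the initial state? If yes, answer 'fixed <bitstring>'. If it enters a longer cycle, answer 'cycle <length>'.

Answer: fixed 1000

Derivation:
Step 0: 0110
Step 1: G0=1(const) G1=(1+1>=2)=1 G2=G3&G2=0&1=0 G3=G1&G3=1&0=0 -> 1100
Step 2: G0=1(const) G1=(1+0>=2)=0 G2=G3&G2=0&0=0 G3=G1&G3=1&0=0 -> 1000
Step 3: G0=1(const) G1=(0+0>=2)=0 G2=G3&G2=0&0=0 G3=G1&G3=0&0=0 -> 1000
Fixed point reached at step 2: 1000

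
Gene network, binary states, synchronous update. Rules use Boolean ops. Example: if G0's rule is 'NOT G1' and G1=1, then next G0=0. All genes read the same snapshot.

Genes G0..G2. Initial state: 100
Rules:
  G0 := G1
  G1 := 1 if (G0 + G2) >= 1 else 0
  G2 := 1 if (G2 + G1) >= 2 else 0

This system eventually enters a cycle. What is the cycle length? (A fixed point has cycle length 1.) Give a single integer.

Step 0: 100
Step 1: G0=G1=0 G1=(1+0>=1)=1 G2=(0+0>=2)=0 -> 010
Step 2: G0=G1=1 G1=(0+0>=1)=0 G2=(0+1>=2)=0 -> 100
State from step 2 equals state from step 0 -> cycle length 2

Answer: 2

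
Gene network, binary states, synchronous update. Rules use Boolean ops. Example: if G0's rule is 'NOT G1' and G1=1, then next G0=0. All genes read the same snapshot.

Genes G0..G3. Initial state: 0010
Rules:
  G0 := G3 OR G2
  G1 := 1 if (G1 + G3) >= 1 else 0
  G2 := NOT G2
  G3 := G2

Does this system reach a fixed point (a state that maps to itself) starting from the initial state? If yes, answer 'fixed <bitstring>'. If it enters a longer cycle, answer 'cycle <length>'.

Answer: cycle 2

Derivation:
Step 0: 0010
Step 1: G0=G3|G2=0|1=1 G1=(0+0>=1)=0 G2=NOT G2=NOT 1=0 G3=G2=1 -> 1001
Step 2: G0=G3|G2=1|0=1 G1=(0+1>=1)=1 G2=NOT G2=NOT 0=1 G3=G2=0 -> 1110
Step 3: G0=G3|G2=0|1=1 G1=(1+0>=1)=1 G2=NOT G2=NOT 1=0 G3=G2=1 -> 1101
Step 4: G0=G3|G2=1|0=1 G1=(1+1>=1)=1 G2=NOT G2=NOT 0=1 G3=G2=0 -> 1110
Cycle of length 2 starting at step 2 -> no fixed point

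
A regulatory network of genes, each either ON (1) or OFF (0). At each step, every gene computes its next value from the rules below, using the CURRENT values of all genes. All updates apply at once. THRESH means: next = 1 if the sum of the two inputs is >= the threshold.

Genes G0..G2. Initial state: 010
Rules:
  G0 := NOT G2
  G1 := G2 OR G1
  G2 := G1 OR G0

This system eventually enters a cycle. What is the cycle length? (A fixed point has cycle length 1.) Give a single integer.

Step 0: 010
Step 1: G0=NOT G2=NOT 0=1 G1=G2|G1=0|1=1 G2=G1|G0=1|0=1 -> 111
Step 2: G0=NOT G2=NOT 1=0 G1=G2|G1=1|1=1 G2=G1|G0=1|1=1 -> 011
Step 3: G0=NOT G2=NOT 1=0 G1=G2|G1=1|1=1 G2=G1|G0=1|0=1 -> 011
State from step 3 equals state from step 2 -> cycle length 1

Answer: 1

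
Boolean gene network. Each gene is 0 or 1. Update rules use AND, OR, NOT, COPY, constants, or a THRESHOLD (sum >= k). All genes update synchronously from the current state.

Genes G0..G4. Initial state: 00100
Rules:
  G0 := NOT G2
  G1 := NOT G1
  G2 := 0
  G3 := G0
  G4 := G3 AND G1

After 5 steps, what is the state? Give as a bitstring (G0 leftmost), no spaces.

Step 1: G0=NOT G2=NOT 1=0 G1=NOT G1=NOT 0=1 G2=0(const) G3=G0=0 G4=G3&G1=0&0=0 -> 01000
Step 2: G0=NOT G2=NOT 0=1 G1=NOT G1=NOT 1=0 G2=0(const) G3=G0=0 G4=G3&G1=0&1=0 -> 10000
Step 3: G0=NOT G2=NOT 0=1 G1=NOT G1=NOT 0=1 G2=0(const) G3=G0=1 G4=G3&G1=0&0=0 -> 11010
Step 4: G0=NOT G2=NOT 0=1 G1=NOT G1=NOT 1=0 G2=0(const) G3=G0=1 G4=G3&G1=1&1=1 -> 10011
Step 5: G0=NOT G2=NOT 0=1 G1=NOT G1=NOT 0=1 G2=0(const) G3=G0=1 G4=G3&G1=1&0=0 -> 11010

11010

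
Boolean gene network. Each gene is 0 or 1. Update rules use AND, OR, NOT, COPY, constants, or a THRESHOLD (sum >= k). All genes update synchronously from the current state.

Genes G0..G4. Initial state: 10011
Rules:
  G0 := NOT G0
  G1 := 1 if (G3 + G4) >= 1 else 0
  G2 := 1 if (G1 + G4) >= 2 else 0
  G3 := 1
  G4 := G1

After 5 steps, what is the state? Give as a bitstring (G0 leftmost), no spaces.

Step 1: G0=NOT G0=NOT 1=0 G1=(1+1>=1)=1 G2=(0+1>=2)=0 G3=1(const) G4=G1=0 -> 01010
Step 2: G0=NOT G0=NOT 0=1 G1=(1+0>=1)=1 G2=(1+0>=2)=0 G3=1(const) G4=G1=1 -> 11011
Step 3: G0=NOT G0=NOT 1=0 G1=(1+1>=1)=1 G2=(1+1>=2)=1 G3=1(const) G4=G1=1 -> 01111
Step 4: G0=NOT G0=NOT 0=1 G1=(1+1>=1)=1 G2=(1+1>=2)=1 G3=1(const) G4=G1=1 -> 11111
Step 5: G0=NOT G0=NOT 1=0 G1=(1+1>=1)=1 G2=(1+1>=2)=1 G3=1(const) G4=G1=1 -> 01111

01111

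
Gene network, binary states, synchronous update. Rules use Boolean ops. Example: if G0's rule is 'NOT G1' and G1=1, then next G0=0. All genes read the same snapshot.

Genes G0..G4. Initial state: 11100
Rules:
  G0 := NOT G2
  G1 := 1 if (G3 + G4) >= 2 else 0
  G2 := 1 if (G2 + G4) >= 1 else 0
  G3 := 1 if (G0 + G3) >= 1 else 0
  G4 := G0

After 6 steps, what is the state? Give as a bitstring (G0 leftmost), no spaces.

Step 1: G0=NOT G2=NOT 1=0 G1=(0+0>=2)=0 G2=(1+0>=1)=1 G3=(1+0>=1)=1 G4=G0=1 -> 00111
Step 2: G0=NOT G2=NOT 1=0 G1=(1+1>=2)=1 G2=(1+1>=1)=1 G3=(0+1>=1)=1 G4=G0=0 -> 01110
Step 3: G0=NOT G2=NOT 1=0 G1=(1+0>=2)=0 G2=(1+0>=1)=1 G3=(0+1>=1)=1 G4=G0=0 -> 00110
Step 4: G0=NOT G2=NOT 1=0 G1=(1+0>=2)=0 G2=(1+0>=1)=1 G3=(0+1>=1)=1 G4=G0=0 -> 00110
Step 5: G0=NOT G2=NOT 1=0 G1=(1+0>=2)=0 G2=(1+0>=1)=1 G3=(0+1>=1)=1 G4=G0=0 -> 00110
Step 6: G0=NOT G2=NOT 1=0 G1=(1+0>=2)=0 G2=(1+0>=1)=1 G3=(0+1>=1)=1 G4=G0=0 -> 00110

00110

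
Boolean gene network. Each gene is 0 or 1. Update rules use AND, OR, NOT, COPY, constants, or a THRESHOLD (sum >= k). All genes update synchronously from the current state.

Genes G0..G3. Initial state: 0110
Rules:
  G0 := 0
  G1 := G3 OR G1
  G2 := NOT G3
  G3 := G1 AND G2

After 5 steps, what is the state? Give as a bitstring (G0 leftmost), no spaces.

Step 1: G0=0(const) G1=G3|G1=0|1=1 G2=NOT G3=NOT 0=1 G3=G1&G2=1&1=1 -> 0111
Step 2: G0=0(const) G1=G3|G1=1|1=1 G2=NOT G3=NOT 1=0 G3=G1&G2=1&1=1 -> 0101
Step 3: G0=0(const) G1=G3|G1=1|1=1 G2=NOT G3=NOT 1=0 G3=G1&G2=1&0=0 -> 0100
Step 4: G0=0(const) G1=G3|G1=0|1=1 G2=NOT G3=NOT 0=1 G3=G1&G2=1&0=0 -> 0110
Step 5: G0=0(const) G1=G3|G1=0|1=1 G2=NOT G3=NOT 0=1 G3=G1&G2=1&1=1 -> 0111

0111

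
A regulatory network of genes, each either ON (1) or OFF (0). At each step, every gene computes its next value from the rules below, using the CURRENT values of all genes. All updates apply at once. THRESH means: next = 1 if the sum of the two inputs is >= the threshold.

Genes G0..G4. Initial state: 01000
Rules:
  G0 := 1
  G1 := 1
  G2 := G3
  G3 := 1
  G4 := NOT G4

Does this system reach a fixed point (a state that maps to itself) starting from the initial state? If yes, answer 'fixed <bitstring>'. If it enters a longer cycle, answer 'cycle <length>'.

Step 0: 01000
Step 1: G0=1(const) G1=1(const) G2=G3=0 G3=1(const) G4=NOT G4=NOT 0=1 -> 11011
Step 2: G0=1(const) G1=1(const) G2=G3=1 G3=1(const) G4=NOT G4=NOT 1=0 -> 11110
Step 3: G0=1(const) G1=1(const) G2=G3=1 G3=1(const) G4=NOT G4=NOT 0=1 -> 11111
Step 4: G0=1(const) G1=1(const) G2=G3=1 G3=1(const) G4=NOT G4=NOT 1=0 -> 11110
Cycle of length 2 starting at step 2 -> no fixed point

Answer: cycle 2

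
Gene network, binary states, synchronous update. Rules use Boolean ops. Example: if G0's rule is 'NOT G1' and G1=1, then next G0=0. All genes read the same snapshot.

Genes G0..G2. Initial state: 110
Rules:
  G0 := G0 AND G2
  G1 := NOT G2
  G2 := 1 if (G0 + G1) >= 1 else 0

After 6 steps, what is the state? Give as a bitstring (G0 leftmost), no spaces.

Step 1: G0=G0&G2=1&0=0 G1=NOT G2=NOT 0=1 G2=(1+1>=1)=1 -> 011
Step 2: G0=G0&G2=0&1=0 G1=NOT G2=NOT 1=0 G2=(0+1>=1)=1 -> 001
Step 3: G0=G0&G2=0&1=0 G1=NOT G2=NOT 1=0 G2=(0+0>=1)=0 -> 000
Step 4: G0=G0&G2=0&0=0 G1=NOT G2=NOT 0=1 G2=(0+0>=1)=0 -> 010
Step 5: G0=G0&G2=0&0=0 G1=NOT G2=NOT 0=1 G2=(0+1>=1)=1 -> 011
Step 6: G0=G0&G2=0&1=0 G1=NOT G2=NOT 1=0 G2=(0+1>=1)=1 -> 001

001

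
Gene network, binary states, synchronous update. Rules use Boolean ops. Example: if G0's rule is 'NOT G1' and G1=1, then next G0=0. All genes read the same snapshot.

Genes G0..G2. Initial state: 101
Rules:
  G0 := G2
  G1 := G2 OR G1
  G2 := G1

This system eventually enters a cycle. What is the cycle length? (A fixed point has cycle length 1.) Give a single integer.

Answer: 1

Derivation:
Step 0: 101
Step 1: G0=G2=1 G1=G2|G1=1|0=1 G2=G1=0 -> 110
Step 2: G0=G2=0 G1=G2|G1=0|1=1 G2=G1=1 -> 011
Step 3: G0=G2=1 G1=G2|G1=1|1=1 G2=G1=1 -> 111
Step 4: G0=G2=1 G1=G2|G1=1|1=1 G2=G1=1 -> 111
State from step 4 equals state from step 3 -> cycle length 1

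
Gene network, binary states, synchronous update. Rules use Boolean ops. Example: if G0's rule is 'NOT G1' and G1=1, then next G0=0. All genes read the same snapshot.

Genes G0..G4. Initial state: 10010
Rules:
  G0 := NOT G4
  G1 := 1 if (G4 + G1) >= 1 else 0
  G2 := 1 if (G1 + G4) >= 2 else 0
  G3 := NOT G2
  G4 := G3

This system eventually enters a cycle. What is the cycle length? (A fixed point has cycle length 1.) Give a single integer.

Step 0: 10010
Step 1: G0=NOT G4=NOT 0=1 G1=(0+0>=1)=0 G2=(0+0>=2)=0 G3=NOT G2=NOT 0=1 G4=G3=1 -> 10011
Step 2: G0=NOT G4=NOT 1=0 G1=(1+0>=1)=1 G2=(0+1>=2)=0 G3=NOT G2=NOT 0=1 G4=G3=1 -> 01011
Step 3: G0=NOT G4=NOT 1=0 G1=(1+1>=1)=1 G2=(1+1>=2)=1 G3=NOT G2=NOT 0=1 G4=G3=1 -> 01111
Step 4: G0=NOT G4=NOT 1=0 G1=(1+1>=1)=1 G2=(1+1>=2)=1 G3=NOT G2=NOT 1=0 G4=G3=1 -> 01101
Step 5: G0=NOT G4=NOT 1=0 G1=(1+1>=1)=1 G2=(1+1>=2)=1 G3=NOT G2=NOT 1=0 G4=G3=0 -> 01100
Step 6: G0=NOT G4=NOT 0=1 G1=(0+1>=1)=1 G2=(1+0>=2)=0 G3=NOT G2=NOT 1=0 G4=G3=0 -> 11000
Step 7: G0=NOT G4=NOT 0=1 G1=(0+1>=1)=1 G2=(1+0>=2)=0 G3=NOT G2=NOT 0=1 G4=G3=0 -> 11010
Step 8: G0=NOT G4=NOT 0=1 G1=(0+1>=1)=1 G2=(1+0>=2)=0 G3=NOT G2=NOT 0=1 G4=G3=1 -> 11011
Step 9: G0=NOT G4=NOT 1=0 G1=(1+1>=1)=1 G2=(1+1>=2)=1 G3=NOT G2=NOT 0=1 G4=G3=1 -> 01111
State from step 9 equals state from step 3 -> cycle length 6

Answer: 6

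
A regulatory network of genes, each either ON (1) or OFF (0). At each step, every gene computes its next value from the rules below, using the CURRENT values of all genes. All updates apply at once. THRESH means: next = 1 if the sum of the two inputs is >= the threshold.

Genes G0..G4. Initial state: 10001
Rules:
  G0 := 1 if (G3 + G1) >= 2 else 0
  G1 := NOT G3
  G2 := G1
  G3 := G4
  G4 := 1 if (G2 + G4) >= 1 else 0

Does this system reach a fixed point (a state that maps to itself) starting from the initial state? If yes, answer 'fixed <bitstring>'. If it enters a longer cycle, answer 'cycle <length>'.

Step 0: 10001
Step 1: G0=(0+0>=2)=0 G1=NOT G3=NOT 0=1 G2=G1=0 G3=G4=1 G4=(0+1>=1)=1 -> 01011
Step 2: G0=(1+1>=2)=1 G1=NOT G3=NOT 1=0 G2=G1=1 G3=G4=1 G4=(0+1>=1)=1 -> 10111
Step 3: G0=(1+0>=2)=0 G1=NOT G3=NOT 1=0 G2=G1=0 G3=G4=1 G4=(1+1>=1)=1 -> 00011
Step 4: G0=(1+0>=2)=0 G1=NOT G3=NOT 1=0 G2=G1=0 G3=G4=1 G4=(0+1>=1)=1 -> 00011
Fixed point reached at step 3: 00011

Answer: fixed 00011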